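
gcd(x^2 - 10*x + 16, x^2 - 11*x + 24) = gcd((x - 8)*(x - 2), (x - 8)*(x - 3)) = x - 8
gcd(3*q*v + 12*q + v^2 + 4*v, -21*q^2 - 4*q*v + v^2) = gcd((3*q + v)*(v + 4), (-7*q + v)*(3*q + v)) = 3*q + v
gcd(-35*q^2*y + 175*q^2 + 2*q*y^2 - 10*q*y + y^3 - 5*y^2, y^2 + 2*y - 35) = y - 5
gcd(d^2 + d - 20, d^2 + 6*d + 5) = d + 5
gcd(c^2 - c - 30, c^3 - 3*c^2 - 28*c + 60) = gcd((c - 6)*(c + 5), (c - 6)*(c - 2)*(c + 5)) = c^2 - c - 30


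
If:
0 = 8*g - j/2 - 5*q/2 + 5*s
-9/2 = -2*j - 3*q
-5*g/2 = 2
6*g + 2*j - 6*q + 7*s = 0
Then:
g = -4/5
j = -123/1310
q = 2047/1310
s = 1344/655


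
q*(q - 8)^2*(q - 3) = q^4 - 19*q^3 + 112*q^2 - 192*q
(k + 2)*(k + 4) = k^2 + 6*k + 8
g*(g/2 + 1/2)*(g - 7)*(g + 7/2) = g^4/2 - 5*g^3/4 - 14*g^2 - 49*g/4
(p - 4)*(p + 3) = p^2 - p - 12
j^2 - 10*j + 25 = (j - 5)^2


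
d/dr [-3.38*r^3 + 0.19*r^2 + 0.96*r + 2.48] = -10.14*r^2 + 0.38*r + 0.96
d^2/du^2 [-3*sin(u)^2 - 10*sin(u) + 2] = 10*sin(u) - 6*cos(2*u)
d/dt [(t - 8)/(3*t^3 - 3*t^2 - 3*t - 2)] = (-6*t^3 + 75*t^2 - 48*t - 26)/(9*t^6 - 18*t^5 - 9*t^4 + 6*t^3 + 21*t^2 + 12*t + 4)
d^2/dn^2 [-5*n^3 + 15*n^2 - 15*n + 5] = 30 - 30*n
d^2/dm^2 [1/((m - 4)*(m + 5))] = 2*((m - 4)^2 + (m - 4)*(m + 5) + (m + 5)^2)/((m - 4)^3*(m + 5)^3)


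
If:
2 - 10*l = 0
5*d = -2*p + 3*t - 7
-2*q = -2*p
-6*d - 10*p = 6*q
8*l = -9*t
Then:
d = -452/255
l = 1/5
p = 113/170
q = 113/170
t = -8/45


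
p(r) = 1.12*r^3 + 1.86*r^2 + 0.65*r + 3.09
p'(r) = 3.36*r^2 + 3.72*r + 0.65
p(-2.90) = -10.47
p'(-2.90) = 18.12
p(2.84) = 45.59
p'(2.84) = 38.32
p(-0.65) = 3.15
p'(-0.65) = -0.35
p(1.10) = 7.55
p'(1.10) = 8.81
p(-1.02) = 3.17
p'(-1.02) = 0.35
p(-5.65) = -143.21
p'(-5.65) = 86.89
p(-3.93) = -38.72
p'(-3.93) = 37.93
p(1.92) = 19.12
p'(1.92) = 20.18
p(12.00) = 2214.09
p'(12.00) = 529.13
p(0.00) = 3.09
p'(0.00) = 0.65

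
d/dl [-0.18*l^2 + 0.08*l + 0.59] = 0.08 - 0.36*l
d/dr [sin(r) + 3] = cos(r)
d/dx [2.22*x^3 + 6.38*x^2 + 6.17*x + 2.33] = 6.66*x^2 + 12.76*x + 6.17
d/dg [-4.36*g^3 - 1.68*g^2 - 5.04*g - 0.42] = -13.08*g^2 - 3.36*g - 5.04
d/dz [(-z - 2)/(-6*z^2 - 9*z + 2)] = (6*z^2 + 9*z - 3*(z + 2)*(4*z + 3) - 2)/(6*z^2 + 9*z - 2)^2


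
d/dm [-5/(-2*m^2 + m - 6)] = 5*(1 - 4*m)/(2*m^2 - m + 6)^2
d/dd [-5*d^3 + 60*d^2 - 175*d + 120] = -15*d^2 + 120*d - 175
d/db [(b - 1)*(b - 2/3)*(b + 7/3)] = 3*b^2 + 4*b/3 - 29/9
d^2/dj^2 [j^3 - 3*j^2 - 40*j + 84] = 6*j - 6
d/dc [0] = 0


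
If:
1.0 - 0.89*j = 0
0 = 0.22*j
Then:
No Solution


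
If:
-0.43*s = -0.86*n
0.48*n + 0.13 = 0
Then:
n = -0.27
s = -0.54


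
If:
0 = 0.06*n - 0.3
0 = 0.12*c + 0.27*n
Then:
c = -11.25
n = 5.00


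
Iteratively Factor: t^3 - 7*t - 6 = (t + 2)*(t^2 - 2*t - 3) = (t - 3)*(t + 2)*(t + 1)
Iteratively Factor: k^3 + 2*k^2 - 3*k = (k - 1)*(k^2 + 3*k) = (k - 1)*(k + 3)*(k)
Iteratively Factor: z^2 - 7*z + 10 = (z - 2)*(z - 5)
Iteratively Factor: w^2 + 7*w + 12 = (w + 3)*(w + 4)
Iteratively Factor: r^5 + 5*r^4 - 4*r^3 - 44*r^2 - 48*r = (r + 2)*(r^4 + 3*r^3 - 10*r^2 - 24*r) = (r + 2)^2*(r^3 + r^2 - 12*r) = (r - 3)*(r + 2)^2*(r^2 + 4*r) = r*(r - 3)*(r + 2)^2*(r + 4)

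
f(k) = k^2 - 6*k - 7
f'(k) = 2*k - 6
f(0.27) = -8.55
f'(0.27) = -5.46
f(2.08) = -15.15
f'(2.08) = -1.84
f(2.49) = -15.74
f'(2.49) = -1.02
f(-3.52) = 26.51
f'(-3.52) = -13.04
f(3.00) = -16.00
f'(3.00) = 0.00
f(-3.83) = 30.65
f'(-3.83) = -13.66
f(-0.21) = -5.70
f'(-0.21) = -6.42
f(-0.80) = -1.56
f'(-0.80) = -7.60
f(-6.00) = 65.00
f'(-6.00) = -18.00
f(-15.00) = 308.00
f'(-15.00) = -36.00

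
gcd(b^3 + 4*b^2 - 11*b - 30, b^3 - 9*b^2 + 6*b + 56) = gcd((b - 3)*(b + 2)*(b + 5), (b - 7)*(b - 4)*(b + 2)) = b + 2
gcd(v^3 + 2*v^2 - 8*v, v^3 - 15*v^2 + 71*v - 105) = 1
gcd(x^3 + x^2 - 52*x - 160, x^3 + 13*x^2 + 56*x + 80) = x^2 + 9*x + 20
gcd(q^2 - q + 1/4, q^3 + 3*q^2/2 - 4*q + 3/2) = q - 1/2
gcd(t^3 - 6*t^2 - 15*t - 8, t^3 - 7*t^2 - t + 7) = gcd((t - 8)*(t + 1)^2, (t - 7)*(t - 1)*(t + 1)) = t + 1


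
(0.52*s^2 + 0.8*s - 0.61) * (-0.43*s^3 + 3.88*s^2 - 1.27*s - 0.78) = -0.2236*s^5 + 1.6736*s^4 + 2.7059*s^3 - 3.7884*s^2 + 0.1507*s + 0.4758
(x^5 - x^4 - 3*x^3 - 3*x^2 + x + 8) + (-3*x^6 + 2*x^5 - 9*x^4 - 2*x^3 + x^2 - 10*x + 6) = -3*x^6 + 3*x^5 - 10*x^4 - 5*x^3 - 2*x^2 - 9*x + 14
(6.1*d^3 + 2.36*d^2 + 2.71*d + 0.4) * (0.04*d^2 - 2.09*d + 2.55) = 0.244*d^5 - 12.6546*d^4 + 10.731*d^3 + 0.370099999999999*d^2 + 6.0745*d + 1.02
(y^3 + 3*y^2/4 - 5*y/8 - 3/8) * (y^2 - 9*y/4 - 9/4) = y^5 - 3*y^4/2 - 73*y^3/16 - 21*y^2/32 + 9*y/4 + 27/32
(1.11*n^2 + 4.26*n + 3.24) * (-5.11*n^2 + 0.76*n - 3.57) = -5.6721*n^4 - 20.925*n^3 - 17.2815*n^2 - 12.7458*n - 11.5668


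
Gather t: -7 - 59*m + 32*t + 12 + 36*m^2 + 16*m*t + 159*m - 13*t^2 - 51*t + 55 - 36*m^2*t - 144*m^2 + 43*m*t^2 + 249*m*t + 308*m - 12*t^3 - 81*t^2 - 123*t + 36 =-108*m^2 + 408*m - 12*t^3 + t^2*(43*m - 94) + t*(-36*m^2 + 265*m - 142) + 96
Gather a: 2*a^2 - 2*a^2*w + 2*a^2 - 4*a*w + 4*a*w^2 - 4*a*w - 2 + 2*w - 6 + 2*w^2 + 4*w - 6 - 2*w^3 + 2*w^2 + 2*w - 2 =a^2*(4 - 2*w) + a*(4*w^2 - 8*w) - 2*w^3 + 4*w^2 + 8*w - 16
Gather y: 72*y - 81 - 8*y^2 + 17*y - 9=-8*y^2 + 89*y - 90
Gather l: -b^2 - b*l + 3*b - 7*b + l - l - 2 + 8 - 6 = -b^2 - b*l - 4*b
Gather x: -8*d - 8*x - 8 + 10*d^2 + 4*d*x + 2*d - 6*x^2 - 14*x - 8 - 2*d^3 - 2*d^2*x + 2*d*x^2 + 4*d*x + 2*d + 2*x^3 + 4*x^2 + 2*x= -2*d^3 + 10*d^2 - 4*d + 2*x^3 + x^2*(2*d - 2) + x*(-2*d^2 + 8*d - 20) - 16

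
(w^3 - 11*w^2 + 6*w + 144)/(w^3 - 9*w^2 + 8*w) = (w^2 - 3*w - 18)/(w*(w - 1))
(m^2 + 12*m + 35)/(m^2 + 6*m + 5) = (m + 7)/(m + 1)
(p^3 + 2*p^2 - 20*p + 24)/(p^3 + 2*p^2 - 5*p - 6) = (p^2 + 4*p - 12)/(p^2 + 4*p + 3)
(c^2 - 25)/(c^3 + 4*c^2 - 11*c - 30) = (c - 5)/(c^2 - c - 6)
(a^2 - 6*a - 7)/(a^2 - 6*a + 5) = (a^2 - 6*a - 7)/(a^2 - 6*a + 5)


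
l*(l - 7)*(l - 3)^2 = l^4 - 13*l^3 + 51*l^2 - 63*l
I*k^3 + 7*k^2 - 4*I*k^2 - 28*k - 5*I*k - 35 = (k - 5)*(k - 7*I)*(I*k + I)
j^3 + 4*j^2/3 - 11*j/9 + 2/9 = (j - 1/3)^2*(j + 2)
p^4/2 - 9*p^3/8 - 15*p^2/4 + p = p*(p/2 + 1)*(p - 4)*(p - 1/4)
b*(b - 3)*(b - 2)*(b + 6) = b^4 + b^3 - 24*b^2 + 36*b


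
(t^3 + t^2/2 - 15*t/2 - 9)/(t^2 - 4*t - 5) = (-2*t^3 - t^2 + 15*t + 18)/(2*(-t^2 + 4*t + 5))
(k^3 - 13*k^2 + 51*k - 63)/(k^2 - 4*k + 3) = (k^2 - 10*k + 21)/(k - 1)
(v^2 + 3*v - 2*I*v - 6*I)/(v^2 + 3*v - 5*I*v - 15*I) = (v - 2*I)/(v - 5*I)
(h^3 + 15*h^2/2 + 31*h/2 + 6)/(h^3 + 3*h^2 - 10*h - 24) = (h^2 + 7*h/2 + 3/2)/(h^2 - h - 6)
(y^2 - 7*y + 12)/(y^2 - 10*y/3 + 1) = 3*(y - 4)/(3*y - 1)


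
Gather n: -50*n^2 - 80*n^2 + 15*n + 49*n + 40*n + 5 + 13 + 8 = -130*n^2 + 104*n + 26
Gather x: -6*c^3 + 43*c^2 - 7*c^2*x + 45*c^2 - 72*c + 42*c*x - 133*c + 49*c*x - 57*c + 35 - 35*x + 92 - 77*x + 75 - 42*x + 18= -6*c^3 + 88*c^2 - 262*c + x*(-7*c^2 + 91*c - 154) + 220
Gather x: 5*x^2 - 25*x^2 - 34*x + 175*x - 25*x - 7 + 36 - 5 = -20*x^2 + 116*x + 24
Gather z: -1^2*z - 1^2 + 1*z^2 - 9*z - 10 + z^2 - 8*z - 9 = 2*z^2 - 18*z - 20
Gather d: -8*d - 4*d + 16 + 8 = 24 - 12*d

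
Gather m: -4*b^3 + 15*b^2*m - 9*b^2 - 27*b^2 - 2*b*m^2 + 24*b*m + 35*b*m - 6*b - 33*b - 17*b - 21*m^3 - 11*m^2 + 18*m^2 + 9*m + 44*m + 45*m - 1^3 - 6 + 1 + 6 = -4*b^3 - 36*b^2 - 56*b - 21*m^3 + m^2*(7 - 2*b) + m*(15*b^2 + 59*b + 98)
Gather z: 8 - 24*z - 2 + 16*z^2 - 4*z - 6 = 16*z^2 - 28*z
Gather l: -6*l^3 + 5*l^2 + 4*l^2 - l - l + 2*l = -6*l^3 + 9*l^2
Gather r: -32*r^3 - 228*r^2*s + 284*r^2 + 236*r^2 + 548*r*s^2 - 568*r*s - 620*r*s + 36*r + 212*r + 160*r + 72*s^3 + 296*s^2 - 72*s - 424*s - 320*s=-32*r^3 + r^2*(520 - 228*s) + r*(548*s^2 - 1188*s + 408) + 72*s^3 + 296*s^2 - 816*s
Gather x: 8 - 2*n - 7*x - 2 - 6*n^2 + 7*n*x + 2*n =-6*n^2 + x*(7*n - 7) + 6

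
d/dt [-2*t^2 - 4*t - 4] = -4*t - 4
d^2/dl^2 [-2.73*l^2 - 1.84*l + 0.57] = -5.46000000000000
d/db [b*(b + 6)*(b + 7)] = 3*b^2 + 26*b + 42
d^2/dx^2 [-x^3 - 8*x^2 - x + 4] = -6*x - 16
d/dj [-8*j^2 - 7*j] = -16*j - 7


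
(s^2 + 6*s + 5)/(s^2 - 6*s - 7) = (s + 5)/(s - 7)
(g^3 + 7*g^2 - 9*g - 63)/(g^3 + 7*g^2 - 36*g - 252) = (g^2 - 9)/(g^2 - 36)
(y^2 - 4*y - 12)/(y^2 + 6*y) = (y^2 - 4*y - 12)/(y*(y + 6))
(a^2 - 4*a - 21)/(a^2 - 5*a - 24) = (a - 7)/(a - 8)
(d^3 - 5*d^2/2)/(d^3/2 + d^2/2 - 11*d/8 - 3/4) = d^2*(8*d - 20)/(4*d^3 + 4*d^2 - 11*d - 6)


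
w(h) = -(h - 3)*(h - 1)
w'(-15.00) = 34.00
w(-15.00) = -288.00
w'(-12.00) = 28.00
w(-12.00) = -195.00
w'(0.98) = 2.04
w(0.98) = -0.04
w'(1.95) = 0.10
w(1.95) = 1.00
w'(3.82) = -3.64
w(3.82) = -2.31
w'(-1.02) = 6.04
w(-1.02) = -8.12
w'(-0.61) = 5.22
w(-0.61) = -5.81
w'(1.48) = 1.04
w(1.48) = 0.73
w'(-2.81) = 9.62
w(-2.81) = -22.14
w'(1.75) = 0.50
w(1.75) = 0.94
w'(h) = 4 - 2*h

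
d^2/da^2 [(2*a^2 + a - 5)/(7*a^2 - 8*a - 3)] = 2*(161*a^3 - 609*a^2 + 903*a - 431)/(343*a^6 - 1176*a^5 + 903*a^4 + 496*a^3 - 387*a^2 - 216*a - 27)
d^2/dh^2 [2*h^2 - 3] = 4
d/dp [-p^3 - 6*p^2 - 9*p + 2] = -3*p^2 - 12*p - 9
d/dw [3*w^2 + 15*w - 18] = 6*w + 15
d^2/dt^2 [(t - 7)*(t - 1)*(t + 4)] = 6*t - 8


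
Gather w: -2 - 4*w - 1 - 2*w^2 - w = -2*w^2 - 5*w - 3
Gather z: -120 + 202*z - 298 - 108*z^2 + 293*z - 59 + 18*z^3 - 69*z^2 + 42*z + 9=18*z^3 - 177*z^2 + 537*z - 468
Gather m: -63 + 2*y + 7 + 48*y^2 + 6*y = 48*y^2 + 8*y - 56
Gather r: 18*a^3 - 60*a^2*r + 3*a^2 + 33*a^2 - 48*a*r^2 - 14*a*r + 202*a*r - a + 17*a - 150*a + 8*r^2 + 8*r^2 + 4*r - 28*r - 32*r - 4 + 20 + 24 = 18*a^3 + 36*a^2 - 134*a + r^2*(16 - 48*a) + r*(-60*a^2 + 188*a - 56) + 40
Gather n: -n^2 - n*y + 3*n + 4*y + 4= -n^2 + n*(3 - y) + 4*y + 4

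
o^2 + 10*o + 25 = (o + 5)^2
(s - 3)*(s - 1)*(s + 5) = s^3 + s^2 - 17*s + 15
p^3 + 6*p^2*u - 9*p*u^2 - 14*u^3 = (p - 2*u)*(p + u)*(p + 7*u)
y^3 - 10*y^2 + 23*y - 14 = (y - 7)*(y - 2)*(y - 1)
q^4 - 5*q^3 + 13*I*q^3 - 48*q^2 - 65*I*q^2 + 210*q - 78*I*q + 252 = (q - 6)*(q + 1)*(q + 6*I)*(q + 7*I)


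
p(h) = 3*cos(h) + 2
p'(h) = -3*sin(h)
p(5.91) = 4.79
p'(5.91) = 1.09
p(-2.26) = 0.09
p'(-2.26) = 2.32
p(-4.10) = 0.28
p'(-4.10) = -2.45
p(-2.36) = -0.13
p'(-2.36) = 2.11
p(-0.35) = 4.82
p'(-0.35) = 1.03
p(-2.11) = 0.46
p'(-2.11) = 2.57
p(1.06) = 3.47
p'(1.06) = -2.62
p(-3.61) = -0.68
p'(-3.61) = -1.35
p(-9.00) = -0.73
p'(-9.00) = 1.24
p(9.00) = -0.73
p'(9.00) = -1.24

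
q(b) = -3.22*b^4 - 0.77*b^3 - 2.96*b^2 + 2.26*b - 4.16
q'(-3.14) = 396.83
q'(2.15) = -149.15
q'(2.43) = -210.58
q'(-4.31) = 1016.08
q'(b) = -12.88*b^3 - 2.31*b^2 - 5.92*b + 2.26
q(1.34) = -18.68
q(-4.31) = -1118.37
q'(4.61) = -1336.01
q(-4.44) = -1256.53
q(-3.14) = -329.62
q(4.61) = -1586.40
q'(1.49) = -54.30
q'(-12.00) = 21997.30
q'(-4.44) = 1110.37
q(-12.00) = -65896.88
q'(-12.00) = 21997.30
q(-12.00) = -65896.88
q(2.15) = -89.44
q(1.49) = -25.78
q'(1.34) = -40.81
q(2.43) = -139.47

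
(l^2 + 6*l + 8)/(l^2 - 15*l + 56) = (l^2 + 6*l + 8)/(l^2 - 15*l + 56)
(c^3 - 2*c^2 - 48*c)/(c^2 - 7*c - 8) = c*(c + 6)/(c + 1)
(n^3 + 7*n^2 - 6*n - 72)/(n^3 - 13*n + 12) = (n + 6)/(n - 1)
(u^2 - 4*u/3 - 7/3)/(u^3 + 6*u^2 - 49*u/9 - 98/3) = 3*(u + 1)/(3*u^2 + 25*u + 42)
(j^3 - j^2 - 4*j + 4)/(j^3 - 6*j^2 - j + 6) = (j^2 - 4)/(j^2 - 5*j - 6)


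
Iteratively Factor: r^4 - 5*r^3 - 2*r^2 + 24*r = (r + 2)*(r^3 - 7*r^2 + 12*r) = (r - 3)*(r + 2)*(r^2 - 4*r) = r*(r - 3)*(r + 2)*(r - 4)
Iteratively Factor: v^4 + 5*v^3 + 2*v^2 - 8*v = (v + 2)*(v^3 + 3*v^2 - 4*v) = (v - 1)*(v + 2)*(v^2 + 4*v) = (v - 1)*(v + 2)*(v + 4)*(v)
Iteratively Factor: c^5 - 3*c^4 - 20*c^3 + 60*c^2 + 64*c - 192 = (c - 2)*(c^4 - c^3 - 22*c^2 + 16*c + 96) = (c - 2)*(c + 2)*(c^3 - 3*c^2 - 16*c + 48) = (c - 4)*(c - 2)*(c + 2)*(c^2 + c - 12) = (c - 4)*(c - 2)*(c + 2)*(c + 4)*(c - 3)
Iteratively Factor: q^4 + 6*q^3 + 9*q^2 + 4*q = (q + 1)*(q^3 + 5*q^2 + 4*q) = q*(q + 1)*(q^2 + 5*q + 4) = q*(q + 1)^2*(q + 4)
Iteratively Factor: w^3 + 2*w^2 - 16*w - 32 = (w - 4)*(w^2 + 6*w + 8) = (w - 4)*(w + 2)*(w + 4)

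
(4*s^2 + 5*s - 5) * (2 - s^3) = -4*s^5 - 5*s^4 + 5*s^3 + 8*s^2 + 10*s - 10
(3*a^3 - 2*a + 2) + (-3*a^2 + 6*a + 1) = 3*a^3 - 3*a^2 + 4*a + 3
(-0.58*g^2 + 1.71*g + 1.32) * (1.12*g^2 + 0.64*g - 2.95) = -0.6496*g^4 + 1.544*g^3 + 4.2838*g^2 - 4.1997*g - 3.894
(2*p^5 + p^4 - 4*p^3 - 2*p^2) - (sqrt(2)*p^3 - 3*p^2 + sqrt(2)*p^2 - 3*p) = 2*p^5 + p^4 - 4*p^3 - sqrt(2)*p^3 - sqrt(2)*p^2 + p^2 + 3*p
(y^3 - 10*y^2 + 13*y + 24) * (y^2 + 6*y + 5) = y^5 - 4*y^4 - 42*y^3 + 52*y^2 + 209*y + 120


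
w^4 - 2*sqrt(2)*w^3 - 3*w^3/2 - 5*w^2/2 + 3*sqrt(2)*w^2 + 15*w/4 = w*(w - 3/2)*(w - 5*sqrt(2)/2)*(w + sqrt(2)/2)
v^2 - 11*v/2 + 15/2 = (v - 3)*(v - 5/2)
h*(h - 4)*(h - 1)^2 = h^4 - 6*h^3 + 9*h^2 - 4*h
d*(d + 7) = d^2 + 7*d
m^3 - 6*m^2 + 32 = (m - 4)^2*(m + 2)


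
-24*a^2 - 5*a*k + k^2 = (-8*a + k)*(3*a + k)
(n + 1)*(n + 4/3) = n^2 + 7*n/3 + 4/3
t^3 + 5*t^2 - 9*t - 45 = (t - 3)*(t + 3)*(t + 5)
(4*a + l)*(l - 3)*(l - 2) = 4*a*l^2 - 20*a*l + 24*a + l^3 - 5*l^2 + 6*l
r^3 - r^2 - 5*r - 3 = (r - 3)*(r + 1)^2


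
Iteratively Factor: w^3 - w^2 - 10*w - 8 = (w - 4)*(w^2 + 3*w + 2) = (w - 4)*(w + 1)*(w + 2)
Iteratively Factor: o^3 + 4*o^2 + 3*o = (o + 1)*(o^2 + 3*o) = o*(o + 1)*(o + 3)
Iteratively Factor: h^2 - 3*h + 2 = (h - 2)*(h - 1)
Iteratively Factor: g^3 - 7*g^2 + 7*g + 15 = (g - 5)*(g^2 - 2*g - 3) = (g - 5)*(g + 1)*(g - 3)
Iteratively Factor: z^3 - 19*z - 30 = (z - 5)*(z^2 + 5*z + 6) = (z - 5)*(z + 3)*(z + 2)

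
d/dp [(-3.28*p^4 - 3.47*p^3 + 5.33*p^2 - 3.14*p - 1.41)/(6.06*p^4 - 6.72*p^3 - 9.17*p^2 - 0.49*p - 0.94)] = (43.0698*p^6 - 4.44439999999997*p^5 + 129.5443*p^4 + 7.71019999999999*p^3 - 50.0457*p^2 - 35.8798*p + 2.2607)/(36.7236*p^8 - 81.4464*p^7 - 65.982*p^6 + 117.306*p^5 + 79.2817*p^4 + 21.6202*p^3 + 17.4797*p^2 + 0.9212*p + 0.8836)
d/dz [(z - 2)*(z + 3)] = 2*z + 1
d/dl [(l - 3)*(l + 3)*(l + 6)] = 3*l^2 + 12*l - 9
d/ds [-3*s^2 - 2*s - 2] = -6*s - 2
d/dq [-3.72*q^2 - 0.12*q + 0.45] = -7.44*q - 0.12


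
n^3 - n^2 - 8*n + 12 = (n - 2)^2*(n + 3)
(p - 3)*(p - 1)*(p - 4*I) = p^3 - 4*p^2 - 4*I*p^2 + 3*p + 16*I*p - 12*I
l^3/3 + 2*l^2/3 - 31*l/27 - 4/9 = (l/3 + 1)*(l - 4/3)*(l + 1/3)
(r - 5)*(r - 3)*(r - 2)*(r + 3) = r^4 - 7*r^3 + r^2 + 63*r - 90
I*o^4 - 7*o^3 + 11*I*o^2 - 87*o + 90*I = (o - 3*I)*(o + 5*I)*(o + 6*I)*(I*o + 1)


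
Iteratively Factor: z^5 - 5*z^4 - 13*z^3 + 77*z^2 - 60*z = (z - 3)*(z^4 - 2*z^3 - 19*z^2 + 20*z) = (z - 5)*(z - 3)*(z^3 + 3*z^2 - 4*z) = (z - 5)*(z - 3)*(z - 1)*(z^2 + 4*z) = z*(z - 5)*(z - 3)*(z - 1)*(z + 4)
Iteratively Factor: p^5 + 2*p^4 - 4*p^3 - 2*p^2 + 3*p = (p - 1)*(p^4 + 3*p^3 - p^2 - 3*p) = (p - 1)*(p + 3)*(p^3 - p) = p*(p - 1)*(p + 3)*(p^2 - 1) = p*(p - 1)*(p + 1)*(p + 3)*(p - 1)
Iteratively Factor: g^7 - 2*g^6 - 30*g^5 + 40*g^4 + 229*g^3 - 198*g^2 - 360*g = (g - 2)*(g^6 - 30*g^4 - 20*g^3 + 189*g^2 + 180*g) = (g - 5)*(g - 2)*(g^5 + 5*g^4 - 5*g^3 - 45*g^2 - 36*g) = (g - 5)*(g - 3)*(g - 2)*(g^4 + 8*g^3 + 19*g^2 + 12*g) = g*(g - 5)*(g - 3)*(g - 2)*(g^3 + 8*g^2 + 19*g + 12) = g*(g - 5)*(g - 3)*(g - 2)*(g + 1)*(g^2 + 7*g + 12) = g*(g - 5)*(g - 3)*(g - 2)*(g + 1)*(g + 4)*(g + 3)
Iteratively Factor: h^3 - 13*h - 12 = (h - 4)*(h^2 + 4*h + 3) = (h - 4)*(h + 1)*(h + 3)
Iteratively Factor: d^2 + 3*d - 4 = (d - 1)*(d + 4)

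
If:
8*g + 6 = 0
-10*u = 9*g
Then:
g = -3/4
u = 27/40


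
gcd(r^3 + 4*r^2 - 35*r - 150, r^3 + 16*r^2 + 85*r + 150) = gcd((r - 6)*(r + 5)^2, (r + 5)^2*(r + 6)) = r^2 + 10*r + 25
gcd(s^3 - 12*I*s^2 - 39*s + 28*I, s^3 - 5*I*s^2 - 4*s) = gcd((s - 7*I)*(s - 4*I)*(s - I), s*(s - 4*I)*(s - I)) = s^2 - 5*I*s - 4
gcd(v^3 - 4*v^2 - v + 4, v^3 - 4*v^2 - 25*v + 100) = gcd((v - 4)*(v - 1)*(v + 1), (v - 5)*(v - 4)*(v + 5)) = v - 4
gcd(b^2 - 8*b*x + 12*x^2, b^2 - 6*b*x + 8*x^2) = -b + 2*x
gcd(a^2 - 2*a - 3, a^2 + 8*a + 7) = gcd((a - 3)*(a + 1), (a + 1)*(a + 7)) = a + 1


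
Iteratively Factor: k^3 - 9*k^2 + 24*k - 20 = (k - 5)*(k^2 - 4*k + 4) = (k - 5)*(k - 2)*(k - 2)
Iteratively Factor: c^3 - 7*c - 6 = (c + 2)*(c^2 - 2*c - 3) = (c + 1)*(c + 2)*(c - 3)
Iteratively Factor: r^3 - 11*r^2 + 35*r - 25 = (r - 5)*(r^2 - 6*r + 5) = (r - 5)*(r - 1)*(r - 5)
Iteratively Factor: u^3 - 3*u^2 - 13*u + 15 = (u - 5)*(u^2 + 2*u - 3) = (u - 5)*(u - 1)*(u + 3)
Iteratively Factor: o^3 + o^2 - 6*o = (o - 2)*(o^2 + 3*o) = (o - 2)*(o + 3)*(o)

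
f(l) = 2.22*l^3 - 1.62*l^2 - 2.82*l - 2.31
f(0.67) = -4.26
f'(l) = 6.66*l^2 - 3.24*l - 2.82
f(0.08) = -2.54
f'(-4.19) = 127.68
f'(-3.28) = 79.46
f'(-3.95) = 113.89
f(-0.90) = -2.70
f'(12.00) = 917.34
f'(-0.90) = 5.49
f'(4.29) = 105.85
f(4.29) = 131.05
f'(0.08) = -3.04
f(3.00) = 34.59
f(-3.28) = -88.83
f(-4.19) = -182.24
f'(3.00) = 47.40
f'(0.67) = -2.00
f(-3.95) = -153.27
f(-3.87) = -144.33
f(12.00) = 3566.73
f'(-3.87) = 109.46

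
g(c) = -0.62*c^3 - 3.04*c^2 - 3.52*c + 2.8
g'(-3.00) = -2.02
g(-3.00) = 2.74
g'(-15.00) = -330.82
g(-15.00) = 1464.10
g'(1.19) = -13.39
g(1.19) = -6.74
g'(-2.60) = -0.29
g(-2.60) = 2.30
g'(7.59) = -156.82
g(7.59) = -470.14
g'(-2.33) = 0.55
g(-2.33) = 2.34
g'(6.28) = -115.06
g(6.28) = -292.76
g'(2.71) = -33.66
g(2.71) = -41.40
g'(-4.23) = -11.08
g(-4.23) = 10.22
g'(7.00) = -137.22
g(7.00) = -383.46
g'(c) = -1.86*c^2 - 6.08*c - 3.52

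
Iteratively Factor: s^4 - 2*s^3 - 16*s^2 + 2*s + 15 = (s - 5)*(s^3 + 3*s^2 - s - 3) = (s - 5)*(s + 3)*(s^2 - 1) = (s - 5)*(s + 1)*(s + 3)*(s - 1)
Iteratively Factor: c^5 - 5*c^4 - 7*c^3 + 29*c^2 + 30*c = (c - 3)*(c^4 - 2*c^3 - 13*c^2 - 10*c) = (c - 3)*(c + 1)*(c^3 - 3*c^2 - 10*c) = (c - 5)*(c - 3)*(c + 1)*(c^2 + 2*c) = c*(c - 5)*(c - 3)*(c + 1)*(c + 2)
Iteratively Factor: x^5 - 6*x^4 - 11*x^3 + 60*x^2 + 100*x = (x)*(x^4 - 6*x^3 - 11*x^2 + 60*x + 100) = x*(x + 2)*(x^3 - 8*x^2 + 5*x + 50) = x*(x - 5)*(x + 2)*(x^2 - 3*x - 10) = x*(x - 5)*(x + 2)^2*(x - 5)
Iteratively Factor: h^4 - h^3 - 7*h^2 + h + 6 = (h + 1)*(h^3 - 2*h^2 - 5*h + 6) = (h - 1)*(h + 1)*(h^2 - h - 6) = (h - 1)*(h + 1)*(h + 2)*(h - 3)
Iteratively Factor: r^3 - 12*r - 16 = (r - 4)*(r^2 + 4*r + 4) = (r - 4)*(r + 2)*(r + 2)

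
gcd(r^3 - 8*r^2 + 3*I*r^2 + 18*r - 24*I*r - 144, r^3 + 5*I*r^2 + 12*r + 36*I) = r^2 + 3*I*r + 18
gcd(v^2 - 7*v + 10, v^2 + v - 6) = v - 2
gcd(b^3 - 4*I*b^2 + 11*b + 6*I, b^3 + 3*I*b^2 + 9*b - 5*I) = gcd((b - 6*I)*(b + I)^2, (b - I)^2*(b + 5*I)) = 1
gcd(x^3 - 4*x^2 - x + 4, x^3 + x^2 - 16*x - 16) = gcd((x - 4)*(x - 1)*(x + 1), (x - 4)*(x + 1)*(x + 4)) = x^2 - 3*x - 4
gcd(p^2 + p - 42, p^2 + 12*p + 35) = p + 7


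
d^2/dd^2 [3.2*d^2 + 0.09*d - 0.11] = 6.40000000000000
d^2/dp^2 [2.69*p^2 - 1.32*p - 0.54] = 5.38000000000000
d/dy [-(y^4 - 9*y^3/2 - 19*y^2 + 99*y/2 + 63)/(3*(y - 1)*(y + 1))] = (-4*y^3 + 17*y^2 - 22*y + 99)/(6*(y^2 - 2*y + 1))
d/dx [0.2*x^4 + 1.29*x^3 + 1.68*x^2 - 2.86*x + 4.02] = 0.8*x^3 + 3.87*x^2 + 3.36*x - 2.86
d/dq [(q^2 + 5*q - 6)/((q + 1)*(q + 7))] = (3*q^2 + 26*q + 83)/(q^4 + 16*q^3 + 78*q^2 + 112*q + 49)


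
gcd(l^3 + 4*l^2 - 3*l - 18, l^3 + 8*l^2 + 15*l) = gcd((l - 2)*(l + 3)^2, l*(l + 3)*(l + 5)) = l + 3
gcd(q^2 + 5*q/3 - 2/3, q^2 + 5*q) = 1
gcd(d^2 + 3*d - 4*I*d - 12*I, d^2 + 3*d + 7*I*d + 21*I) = d + 3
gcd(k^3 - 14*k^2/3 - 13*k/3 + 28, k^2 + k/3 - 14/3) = k + 7/3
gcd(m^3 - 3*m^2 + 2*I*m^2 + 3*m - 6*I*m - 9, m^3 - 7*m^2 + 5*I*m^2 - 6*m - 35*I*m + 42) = m + 3*I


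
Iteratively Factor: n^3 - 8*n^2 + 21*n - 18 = (n - 3)*(n^2 - 5*n + 6) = (n - 3)^2*(n - 2)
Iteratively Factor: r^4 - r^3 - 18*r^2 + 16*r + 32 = (r - 2)*(r^3 + r^2 - 16*r - 16) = (r - 2)*(r + 4)*(r^2 - 3*r - 4) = (r - 2)*(r + 1)*(r + 4)*(r - 4)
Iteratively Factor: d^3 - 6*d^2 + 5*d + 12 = (d - 4)*(d^2 - 2*d - 3) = (d - 4)*(d + 1)*(d - 3)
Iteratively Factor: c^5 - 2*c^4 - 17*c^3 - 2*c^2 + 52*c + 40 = (c + 2)*(c^4 - 4*c^3 - 9*c^2 + 16*c + 20) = (c + 2)^2*(c^3 - 6*c^2 + 3*c + 10) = (c + 1)*(c + 2)^2*(c^2 - 7*c + 10) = (c - 5)*(c + 1)*(c + 2)^2*(c - 2)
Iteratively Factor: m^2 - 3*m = (m - 3)*(m)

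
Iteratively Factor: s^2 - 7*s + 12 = (s - 4)*(s - 3)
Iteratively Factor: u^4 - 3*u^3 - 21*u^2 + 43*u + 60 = (u + 4)*(u^3 - 7*u^2 + 7*u + 15) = (u - 3)*(u + 4)*(u^2 - 4*u - 5) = (u - 3)*(u + 1)*(u + 4)*(u - 5)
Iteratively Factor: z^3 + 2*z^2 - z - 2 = (z - 1)*(z^2 + 3*z + 2) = (z - 1)*(z + 1)*(z + 2)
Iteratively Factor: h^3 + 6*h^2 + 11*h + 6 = (h + 1)*(h^2 + 5*h + 6) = (h + 1)*(h + 3)*(h + 2)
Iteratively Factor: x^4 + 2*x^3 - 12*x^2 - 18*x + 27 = (x + 3)*(x^3 - x^2 - 9*x + 9) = (x - 3)*(x + 3)*(x^2 + 2*x - 3) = (x - 3)*(x + 3)^2*(x - 1)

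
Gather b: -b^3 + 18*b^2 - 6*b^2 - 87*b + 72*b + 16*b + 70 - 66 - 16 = -b^3 + 12*b^2 + b - 12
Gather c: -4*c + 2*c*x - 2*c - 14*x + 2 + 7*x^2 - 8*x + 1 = c*(2*x - 6) + 7*x^2 - 22*x + 3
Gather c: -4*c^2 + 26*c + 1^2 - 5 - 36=-4*c^2 + 26*c - 40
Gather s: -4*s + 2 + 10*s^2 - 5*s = 10*s^2 - 9*s + 2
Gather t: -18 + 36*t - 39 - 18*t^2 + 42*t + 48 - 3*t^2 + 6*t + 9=-21*t^2 + 84*t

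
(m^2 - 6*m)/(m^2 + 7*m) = (m - 6)/(m + 7)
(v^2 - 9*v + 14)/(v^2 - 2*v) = (v - 7)/v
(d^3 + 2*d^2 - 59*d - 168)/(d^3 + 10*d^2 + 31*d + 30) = (d^2 - d - 56)/(d^2 + 7*d + 10)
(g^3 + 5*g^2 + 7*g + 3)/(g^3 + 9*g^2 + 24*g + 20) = (g^3 + 5*g^2 + 7*g + 3)/(g^3 + 9*g^2 + 24*g + 20)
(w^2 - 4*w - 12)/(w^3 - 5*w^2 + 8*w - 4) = (w^2 - 4*w - 12)/(w^3 - 5*w^2 + 8*w - 4)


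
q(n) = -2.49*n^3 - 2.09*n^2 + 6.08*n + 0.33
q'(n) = -7.47*n^2 - 4.18*n + 6.08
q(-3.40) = 53.36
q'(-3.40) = -66.06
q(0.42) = 2.33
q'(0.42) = 3.01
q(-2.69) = 17.32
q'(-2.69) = -36.73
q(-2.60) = 14.16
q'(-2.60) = -33.55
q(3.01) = -68.21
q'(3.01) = -74.18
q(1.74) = -8.54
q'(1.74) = -23.81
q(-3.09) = 35.05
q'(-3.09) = -52.33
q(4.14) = -187.01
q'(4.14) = -139.26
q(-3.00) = 30.51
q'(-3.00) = -48.61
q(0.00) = 0.33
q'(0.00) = 6.08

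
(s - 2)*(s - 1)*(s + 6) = s^3 + 3*s^2 - 16*s + 12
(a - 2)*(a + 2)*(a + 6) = a^3 + 6*a^2 - 4*a - 24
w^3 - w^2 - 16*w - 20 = (w - 5)*(w + 2)^2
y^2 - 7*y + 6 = (y - 6)*(y - 1)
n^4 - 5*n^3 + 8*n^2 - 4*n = n*(n - 2)^2*(n - 1)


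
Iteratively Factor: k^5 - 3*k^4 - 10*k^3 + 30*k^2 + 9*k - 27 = (k - 3)*(k^4 - 10*k^2 + 9) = (k - 3)*(k + 3)*(k^3 - 3*k^2 - k + 3) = (k - 3)*(k + 1)*(k + 3)*(k^2 - 4*k + 3) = (k - 3)^2*(k + 1)*(k + 3)*(k - 1)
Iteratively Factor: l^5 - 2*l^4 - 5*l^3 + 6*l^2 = (l - 1)*(l^4 - l^3 - 6*l^2) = (l - 1)*(l + 2)*(l^3 - 3*l^2) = (l - 3)*(l - 1)*(l + 2)*(l^2) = l*(l - 3)*(l - 1)*(l + 2)*(l)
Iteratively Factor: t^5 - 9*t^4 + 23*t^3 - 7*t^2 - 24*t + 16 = (t - 4)*(t^4 - 5*t^3 + 3*t^2 + 5*t - 4) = (t - 4)*(t - 1)*(t^3 - 4*t^2 - t + 4) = (t - 4)*(t - 1)^2*(t^2 - 3*t - 4) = (t - 4)*(t - 1)^2*(t + 1)*(t - 4)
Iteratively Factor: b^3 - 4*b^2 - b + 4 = (b + 1)*(b^2 - 5*b + 4) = (b - 4)*(b + 1)*(b - 1)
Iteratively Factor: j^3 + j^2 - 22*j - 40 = (j + 4)*(j^2 - 3*j - 10) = (j + 2)*(j + 4)*(j - 5)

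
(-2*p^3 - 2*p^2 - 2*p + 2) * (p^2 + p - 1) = -2*p^5 - 4*p^4 - 2*p^3 + 2*p^2 + 4*p - 2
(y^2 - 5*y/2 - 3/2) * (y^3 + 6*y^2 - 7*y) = y^5 + 7*y^4/2 - 47*y^3/2 + 17*y^2/2 + 21*y/2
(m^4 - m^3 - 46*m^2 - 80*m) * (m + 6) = m^5 + 5*m^4 - 52*m^3 - 356*m^2 - 480*m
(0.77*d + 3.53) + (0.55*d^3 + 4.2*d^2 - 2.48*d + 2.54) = 0.55*d^3 + 4.2*d^2 - 1.71*d + 6.07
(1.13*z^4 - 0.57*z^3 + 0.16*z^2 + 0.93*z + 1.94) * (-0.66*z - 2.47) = -0.7458*z^5 - 2.4149*z^4 + 1.3023*z^3 - 1.009*z^2 - 3.5775*z - 4.7918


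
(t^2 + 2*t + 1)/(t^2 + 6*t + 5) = (t + 1)/(t + 5)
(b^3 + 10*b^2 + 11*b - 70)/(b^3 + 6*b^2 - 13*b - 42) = (b^2 + 3*b - 10)/(b^2 - b - 6)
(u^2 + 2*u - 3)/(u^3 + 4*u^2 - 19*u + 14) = (u + 3)/(u^2 + 5*u - 14)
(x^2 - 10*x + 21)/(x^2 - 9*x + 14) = (x - 3)/(x - 2)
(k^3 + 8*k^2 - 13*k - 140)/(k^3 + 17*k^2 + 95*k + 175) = (k - 4)/(k + 5)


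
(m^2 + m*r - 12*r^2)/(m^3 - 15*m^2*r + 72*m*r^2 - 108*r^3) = (m + 4*r)/(m^2 - 12*m*r + 36*r^2)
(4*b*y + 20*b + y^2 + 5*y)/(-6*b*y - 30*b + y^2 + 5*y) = (4*b + y)/(-6*b + y)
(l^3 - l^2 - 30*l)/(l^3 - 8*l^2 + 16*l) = (l^2 - l - 30)/(l^2 - 8*l + 16)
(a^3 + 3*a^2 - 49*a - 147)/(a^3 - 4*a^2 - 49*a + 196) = (a + 3)/(a - 4)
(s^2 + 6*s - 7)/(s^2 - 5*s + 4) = (s + 7)/(s - 4)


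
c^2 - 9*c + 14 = (c - 7)*(c - 2)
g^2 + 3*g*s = g*(g + 3*s)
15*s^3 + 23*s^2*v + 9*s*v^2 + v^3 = (s + v)*(3*s + v)*(5*s + v)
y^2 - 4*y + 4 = (y - 2)^2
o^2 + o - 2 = (o - 1)*(o + 2)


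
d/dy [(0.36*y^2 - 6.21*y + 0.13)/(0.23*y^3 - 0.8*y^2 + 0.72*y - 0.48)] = (-0.0828*y^4 + 2.8566*y^3 - 4.7985*y^2 - 0.1376*y + 2.8872)/(0.0529*y^6 - 0.368*y^5 + 0.9712*y^4 - 1.3728*y^3 + 1.2864*y^2 - 0.6912*y + 0.2304)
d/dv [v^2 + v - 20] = 2*v + 1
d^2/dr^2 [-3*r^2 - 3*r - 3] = -6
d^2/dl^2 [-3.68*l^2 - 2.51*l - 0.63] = -7.36000000000000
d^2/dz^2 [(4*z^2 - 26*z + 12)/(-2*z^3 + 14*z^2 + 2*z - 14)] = 2*(-2*z^6 + 39*z^5 - 315*z^4 + 1098*z^3 - 1704*z^2 + 1911*z - 307)/(z^9 - 21*z^8 + 144*z^7 - 280*z^6 - 438*z^5 + 966*z^4 + 440*z^3 - 1008*z^2 - 147*z + 343)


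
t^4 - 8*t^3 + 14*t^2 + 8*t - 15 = (t - 5)*(t - 3)*(t - 1)*(t + 1)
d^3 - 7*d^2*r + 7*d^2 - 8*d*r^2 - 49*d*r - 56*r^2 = (d + 7)*(d - 8*r)*(d + r)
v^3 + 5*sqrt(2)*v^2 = v^2*(v + 5*sqrt(2))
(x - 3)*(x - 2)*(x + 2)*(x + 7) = x^4 + 4*x^3 - 25*x^2 - 16*x + 84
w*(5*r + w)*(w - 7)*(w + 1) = 5*r*w^3 - 30*r*w^2 - 35*r*w + w^4 - 6*w^3 - 7*w^2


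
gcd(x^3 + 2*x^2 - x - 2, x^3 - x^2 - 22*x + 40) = 1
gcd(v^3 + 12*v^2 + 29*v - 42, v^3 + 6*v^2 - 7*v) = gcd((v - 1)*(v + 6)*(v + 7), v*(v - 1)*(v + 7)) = v^2 + 6*v - 7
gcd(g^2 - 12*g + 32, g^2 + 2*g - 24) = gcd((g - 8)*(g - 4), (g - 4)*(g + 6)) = g - 4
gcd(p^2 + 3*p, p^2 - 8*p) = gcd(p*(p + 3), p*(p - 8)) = p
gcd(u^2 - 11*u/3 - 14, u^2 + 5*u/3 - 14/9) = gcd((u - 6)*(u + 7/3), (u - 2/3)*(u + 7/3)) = u + 7/3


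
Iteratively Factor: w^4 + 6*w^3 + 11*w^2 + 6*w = (w + 1)*(w^3 + 5*w^2 + 6*w) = (w + 1)*(w + 3)*(w^2 + 2*w) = w*(w + 1)*(w + 3)*(w + 2)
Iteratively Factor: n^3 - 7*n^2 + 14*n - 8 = (n - 4)*(n^2 - 3*n + 2) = (n - 4)*(n - 1)*(n - 2)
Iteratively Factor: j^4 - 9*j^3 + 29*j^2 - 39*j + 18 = (j - 3)*(j^3 - 6*j^2 + 11*j - 6) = (j - 3)*(j - 2)*(j^2 - 4*j + 3) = (j - 3)*(j - 2)*(j - 1)*(j - 3)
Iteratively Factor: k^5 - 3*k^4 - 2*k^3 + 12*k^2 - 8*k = (k - 1)*(k^4 - 2*k^3 - 4*k^2 + 8*k) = (k - 1)*(k + 2)*(k^3 - 4*k^2 + 4*k) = (k - 2)*(k - 1)*(k + 2)*(k^2 - 2*k) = (k - 2)^2*(k - 1)*(k + 2)*(k)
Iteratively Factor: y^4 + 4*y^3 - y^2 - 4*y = (y)*(y^3 + 4*y^2 - y - 4) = y*(y + 4)*(y^2 - 1) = y*(y - 1)*(y + 4)*(y + 1)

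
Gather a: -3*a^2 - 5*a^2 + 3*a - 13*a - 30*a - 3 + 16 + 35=-8*a^2 - 40*a + 48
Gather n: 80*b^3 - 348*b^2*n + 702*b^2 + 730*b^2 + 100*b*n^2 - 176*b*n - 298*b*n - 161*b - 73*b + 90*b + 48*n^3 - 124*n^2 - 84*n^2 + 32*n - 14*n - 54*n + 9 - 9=80*b^3 + 1432*b^2 - 144*b + 48*n^3 + n^2*(100*b - 208) + n*(-348*b^2 - 474*b - 36)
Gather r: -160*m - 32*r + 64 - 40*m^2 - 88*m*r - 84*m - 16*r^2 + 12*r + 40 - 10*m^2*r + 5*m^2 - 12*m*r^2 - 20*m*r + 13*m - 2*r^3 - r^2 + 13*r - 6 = -35*m^2 - 231*m - 2*r^3 + r^2*(-12*m - 17) + r*(-10*m^2 - 108*m - 7) + 98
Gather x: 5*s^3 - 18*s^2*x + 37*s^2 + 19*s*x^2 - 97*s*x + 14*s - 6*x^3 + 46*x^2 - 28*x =5*s^3 + 37*s^2 + 14*s - 6*x^3 + x^2*(19*s + 46) + x*(-18*s^2 - 97*s - 28)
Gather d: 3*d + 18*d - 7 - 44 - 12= 21*d - 63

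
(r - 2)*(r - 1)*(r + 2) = r^3 - r^2 - 4*r + 4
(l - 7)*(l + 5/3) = l^2 - 16*l/3 - 35/3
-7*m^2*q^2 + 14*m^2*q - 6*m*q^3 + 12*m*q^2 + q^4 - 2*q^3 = q*(-7*m + q)*(m + q)*(q - 2)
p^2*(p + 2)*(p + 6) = p^4 + 8*p^3 + 12*p^2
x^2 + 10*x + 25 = (x + 5)^2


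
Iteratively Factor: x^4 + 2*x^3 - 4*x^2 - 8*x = (x)*(x^3 + 2*x^2 - 4*x - 8) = x*(x + 2)*(x^2 - 4) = x*(x - 2)*(x + 2)*(x + 2)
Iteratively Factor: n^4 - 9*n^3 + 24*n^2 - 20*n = (n - 5)*(n^3 - 4*n^2 + 4*n) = (n - 5)*(n - 2)*(n^2 - 2*n) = (n - 5)*(n - 2)^2*(n)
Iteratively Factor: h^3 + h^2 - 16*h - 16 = (h + 1)*(h^2 - 16) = (h - 4)*(h + 1)*(h + 4)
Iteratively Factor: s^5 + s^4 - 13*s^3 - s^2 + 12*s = (s - 3)*(s^4 + 4*s^3 - s^2 - 4*s) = (s - 3)*(s - 1)*(s^3 + 5*s^2 + 4*s) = (s - 3)*(s - 1)*(s + 1)*(s^2 + 4*s) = s*(s - 3)*(s - 1)*(s + 1)*(s + 4)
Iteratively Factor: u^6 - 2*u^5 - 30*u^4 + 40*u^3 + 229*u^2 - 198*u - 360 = (u + 4)*(u^5 - 6*u^4 - 6*u^3 + 64*u^2 - 27*u - 90) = (u - 3)*(u + 4)*(u^4 - 3*u^3 - 15*u^2 + 19*u + 30) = (u - 3)*(u + 3)*(u + 4)*(u^3 - 6*u^2 + 3*u + 10) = (u - 3)*(u - 2)*(u + 3)*(u + 4)*(u^2 - 4*u - 5) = (u - 3)*(u - 2)*(u + 1)*(u + 3)*(u + 4)*(u - 5)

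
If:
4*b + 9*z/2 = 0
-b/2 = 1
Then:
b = -2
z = 16/9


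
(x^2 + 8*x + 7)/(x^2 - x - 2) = (x + 7)/(x - 2)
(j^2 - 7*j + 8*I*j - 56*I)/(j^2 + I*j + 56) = (j - 7)/(j - 7*I)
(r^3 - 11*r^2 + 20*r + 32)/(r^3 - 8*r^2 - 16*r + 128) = (r + 1)/(r + 4)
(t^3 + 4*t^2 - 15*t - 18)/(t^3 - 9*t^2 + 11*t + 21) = (t + 6)/(t - 7)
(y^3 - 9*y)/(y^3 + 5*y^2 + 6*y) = (y - 3)/(y + 2)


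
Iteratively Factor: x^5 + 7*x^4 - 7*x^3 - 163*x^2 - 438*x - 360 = (x - 5)*(x^4 + 12*x^3 + 53*x^2 + 102*x + 72) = (x - 5)*(x + 4)*(x^3 + 8*x^2 + 21*x + 18) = (x - 5)*(x + 3)*(x + 4)*(x^2 + 5*x + 6) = (x - 5)*(x + 3)^2*(x + 4)*(x + 2)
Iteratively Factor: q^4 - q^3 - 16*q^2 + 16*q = (q - 4)*(q^3 + 3*q^2 - 4*q) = (q - 4)*(q + 4)*(q^2 - q) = q*(q - 4)*(q + 4)*(q - 1)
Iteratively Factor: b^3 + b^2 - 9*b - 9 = (b + 3)*(b^2 - 2*b - 3) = (b - 3)*(b + 3)*(b + 1)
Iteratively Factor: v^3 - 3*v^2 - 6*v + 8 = (v - 4)*(v^2 + v - 2) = (v - 4)*(v + 2)*(v - 1)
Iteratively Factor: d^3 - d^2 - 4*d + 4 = (d - 2)*(d^2 + d - 2) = (d - 2)*(d + 2)*(d - 1)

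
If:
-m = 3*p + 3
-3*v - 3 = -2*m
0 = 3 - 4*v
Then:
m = 21/8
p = -15/8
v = 3/4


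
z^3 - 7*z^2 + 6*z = z*(z - 6)*(z - 1)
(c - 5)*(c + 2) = c^2 - 3*c - 10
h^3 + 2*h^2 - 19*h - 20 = (h - 4)*(h + 1)*(h + 5)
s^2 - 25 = (s - 5)*(s + 5)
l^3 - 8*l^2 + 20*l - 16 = (l - 4)*(l - 2)^2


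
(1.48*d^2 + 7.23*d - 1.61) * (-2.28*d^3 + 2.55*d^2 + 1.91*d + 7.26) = -3.3744*d^5 - 12.7104*d^4 + 24.9341*d^3 + 20.4486*d^2 + 49.4147*d - 11.6886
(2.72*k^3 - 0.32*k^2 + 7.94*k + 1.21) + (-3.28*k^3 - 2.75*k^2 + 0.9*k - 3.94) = -0.56*k^3 - 3.07*k^2 + 8.84*k - 2.73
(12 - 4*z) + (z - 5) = 7 - 3*z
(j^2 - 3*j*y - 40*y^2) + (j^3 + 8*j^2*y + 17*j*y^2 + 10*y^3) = j^3 + 8*j^2*y + j^2 + 17*j*y^2 - 3*j*y + 10*y^3 - 40*y^2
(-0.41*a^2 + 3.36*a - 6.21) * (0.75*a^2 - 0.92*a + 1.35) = -0.3075*a^4 + 2.8972*a^3 - 8.3022*a^2 + 10.2492*a - 8.3835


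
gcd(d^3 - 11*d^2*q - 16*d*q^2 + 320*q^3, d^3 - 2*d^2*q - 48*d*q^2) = -d + 8*q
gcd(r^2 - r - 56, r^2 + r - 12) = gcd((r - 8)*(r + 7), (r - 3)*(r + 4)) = 1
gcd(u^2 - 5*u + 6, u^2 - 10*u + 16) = u - 2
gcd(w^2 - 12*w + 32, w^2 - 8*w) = w - 8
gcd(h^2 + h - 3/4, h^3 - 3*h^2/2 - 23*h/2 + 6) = h - 1/2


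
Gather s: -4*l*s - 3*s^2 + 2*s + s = -3*s^2 + s*(3 - 4*l)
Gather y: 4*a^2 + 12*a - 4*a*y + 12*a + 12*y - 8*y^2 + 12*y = 4*a^2 + 24*a - 8*y^2 + y*(24 - 4*a)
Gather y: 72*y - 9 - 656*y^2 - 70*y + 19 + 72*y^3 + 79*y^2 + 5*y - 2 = 72*y^3 - 577*y^2 + 7*y + 8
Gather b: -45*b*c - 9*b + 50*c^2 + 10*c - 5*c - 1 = b*(-45*c - 9) + 50*c^2 + 5*c - 1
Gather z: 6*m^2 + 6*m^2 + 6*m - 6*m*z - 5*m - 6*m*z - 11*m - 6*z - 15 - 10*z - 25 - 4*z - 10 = 12*m^2 - 10*m + z*(-12*m - 20) - 50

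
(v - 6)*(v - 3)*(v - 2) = v^3 - 11*v^2 + 36*v - 36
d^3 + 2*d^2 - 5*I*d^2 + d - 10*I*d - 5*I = (d + 1)^2*(d - 5*I)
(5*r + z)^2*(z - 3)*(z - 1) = 25*r^2*z^2 - 100*r^2*z + 75*r^2 + 10*r*z^3 - 40*r*z^2 + 30*r*z + z^4 - 4*z^3 + 3*z^2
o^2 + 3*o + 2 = (o + 1)*(o + 2)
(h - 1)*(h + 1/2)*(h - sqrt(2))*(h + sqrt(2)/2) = h^4 - sqrt(2)*h^3/2 - h^3/2 - 3*h^2/2 + sqrt(2)*h^2/4 + sqrt(2)*h/4 + h/2 + 1/2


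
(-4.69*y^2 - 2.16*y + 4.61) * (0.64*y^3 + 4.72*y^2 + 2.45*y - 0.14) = -3.0016*y^5 - 23.5192*y^4 - 18.7353*y^3 + 17.1238*y^2 + 11.5969*y - 0.6454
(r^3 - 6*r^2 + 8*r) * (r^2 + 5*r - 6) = r^5 - r^4 - 28*r^3 + 76*r^2 - 48*r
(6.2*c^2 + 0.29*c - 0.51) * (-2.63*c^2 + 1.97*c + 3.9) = -16.306*c^4 + 11.4513*c^3 + 26.0926*c^2 + 0.1263*c - 1.989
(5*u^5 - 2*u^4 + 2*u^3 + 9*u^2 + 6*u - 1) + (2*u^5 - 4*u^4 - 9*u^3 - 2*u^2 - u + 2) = 7*u^5 - 6*u^4 - 7*u^3 + 7*u^2 + 5*u + 1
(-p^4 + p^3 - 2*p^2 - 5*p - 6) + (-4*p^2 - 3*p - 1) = -p^4 + p^3 - 6*p^2 - 8*p - 7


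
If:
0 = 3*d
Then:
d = 0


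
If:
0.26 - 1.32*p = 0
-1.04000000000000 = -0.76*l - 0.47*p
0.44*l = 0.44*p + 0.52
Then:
No Solution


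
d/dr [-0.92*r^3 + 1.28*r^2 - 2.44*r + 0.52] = -2.76*r^2 + 2.56*r - 2.44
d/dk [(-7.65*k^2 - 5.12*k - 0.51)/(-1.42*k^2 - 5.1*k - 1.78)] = (31.7446*k^2 + 25.7856*k + 6.5126)/(2.0164*k^4 + 14.484*k^3 + 31.0652*k^2 + 18.156*k + 3.1684)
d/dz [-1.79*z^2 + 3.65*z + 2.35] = 3.65 - 3.58*z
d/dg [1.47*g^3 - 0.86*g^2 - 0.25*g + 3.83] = 4.41*g^2 - 1.72*g - 0.25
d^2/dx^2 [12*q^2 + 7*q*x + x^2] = 2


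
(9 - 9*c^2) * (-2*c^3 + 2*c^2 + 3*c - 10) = 18*c^5 - 18*c^4 - 45*c^3 + 108*c^2 + 27*c - 90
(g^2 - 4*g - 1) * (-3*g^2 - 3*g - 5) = -3*g^4 + 9*g^3 + 10*g^2 + 23*g + 5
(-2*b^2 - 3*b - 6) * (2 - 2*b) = 4*b^3 + 2*b^2 + 6*b - 12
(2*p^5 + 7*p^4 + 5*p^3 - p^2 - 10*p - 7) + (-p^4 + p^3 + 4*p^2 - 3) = 2*p^5 + 6*p^4 + 6*p^3 + 3*p^2 - 10*p - 10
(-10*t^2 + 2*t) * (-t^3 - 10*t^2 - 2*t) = 10*t^5 + 98*t^4 - 4*t^2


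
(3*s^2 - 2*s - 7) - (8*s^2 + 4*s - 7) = -5*s^2 - 6*s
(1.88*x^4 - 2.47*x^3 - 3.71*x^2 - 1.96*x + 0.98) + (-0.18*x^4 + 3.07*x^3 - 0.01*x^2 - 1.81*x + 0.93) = 1.7*x^4 + 0.6*x^3 - 3.72*x^2 - 3.77*x + 1.91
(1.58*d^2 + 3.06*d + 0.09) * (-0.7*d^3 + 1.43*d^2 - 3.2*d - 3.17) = -1.106*d^5 + 0.1174*d^4 - 0.743200000000001*d^3 - 14.6719*d^2 - 9.9882*d - 0.2853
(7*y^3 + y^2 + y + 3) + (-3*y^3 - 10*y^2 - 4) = 4*y^3 - 9*y^2 + y - 1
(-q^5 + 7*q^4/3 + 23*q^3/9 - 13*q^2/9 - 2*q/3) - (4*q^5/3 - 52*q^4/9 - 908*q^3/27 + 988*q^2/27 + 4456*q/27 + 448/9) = -7*q^5/3 + 73*q^4/9 + 977*q^3/27 - 1027*q^2/27 - 4474*q/27 - 448/9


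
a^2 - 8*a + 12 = (a - 6)*(a - 2)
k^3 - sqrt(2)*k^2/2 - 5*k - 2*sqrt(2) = (k - 2*sqrt(2))*(k + sqrt(2)/2)*(k + sqrt(2))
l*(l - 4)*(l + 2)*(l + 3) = l^4 + l^3 - 14*l^2 - 24*l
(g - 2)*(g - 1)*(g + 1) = g^3 - 2*g^2 - g + 2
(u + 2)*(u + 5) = u^2 + 7*u + 10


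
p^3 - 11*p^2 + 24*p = p*(p - 8)*(p - 3)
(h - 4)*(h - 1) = h^2 - 5*h + 4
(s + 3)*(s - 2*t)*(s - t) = s^3 - 3*s^2*t + 3*s^2 + 2*s*t^2 - 9*s*t + 6*t^2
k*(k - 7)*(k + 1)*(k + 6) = k^4 - 43*k^2 - 42*k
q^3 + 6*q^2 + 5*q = q*(q + 1)*(q + 5)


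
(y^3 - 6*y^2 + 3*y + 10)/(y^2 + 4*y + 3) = (y^2 - 7*y + 10)/(y + 3)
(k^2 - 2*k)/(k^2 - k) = (k - 2)/(k - 1)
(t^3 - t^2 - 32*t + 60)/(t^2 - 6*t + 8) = (t^2 + t - 30)/(t - 4)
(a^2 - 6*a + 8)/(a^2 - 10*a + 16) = (a - 4)/(a - 8)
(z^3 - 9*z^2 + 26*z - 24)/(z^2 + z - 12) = (z^2 - 6*z + 8)/(z + 4)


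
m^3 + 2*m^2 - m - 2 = (m - 1)*(m + 1)*(m + 2)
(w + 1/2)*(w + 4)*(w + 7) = w^3 + 23*w^2/2 + 67*w/2 + 14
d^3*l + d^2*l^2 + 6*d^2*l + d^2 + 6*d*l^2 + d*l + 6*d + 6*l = (d + 6)*(d + l)*(d*l + 1)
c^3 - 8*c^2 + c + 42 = (c - 7)*(c - 3)*(c + 2)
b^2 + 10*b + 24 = (b + 4)*(b + 6)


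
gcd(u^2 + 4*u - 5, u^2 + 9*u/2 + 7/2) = 1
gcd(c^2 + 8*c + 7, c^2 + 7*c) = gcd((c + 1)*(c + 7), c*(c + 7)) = c + 7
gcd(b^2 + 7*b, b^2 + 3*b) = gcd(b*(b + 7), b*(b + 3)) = b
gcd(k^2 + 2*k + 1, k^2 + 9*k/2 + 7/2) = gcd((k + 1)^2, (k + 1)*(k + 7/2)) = k + 1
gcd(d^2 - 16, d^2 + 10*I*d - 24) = 1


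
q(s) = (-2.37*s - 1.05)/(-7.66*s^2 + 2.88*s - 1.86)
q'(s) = (-2.37*s - 1.05)*(15.32*s - 2.88)/(-7.66*s^2 + 2.88*s - 1.86)^2 - 2.37/(-7.66*s^2 + 2.88*s - 1.86)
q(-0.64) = -0.07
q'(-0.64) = 0.22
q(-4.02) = -0.06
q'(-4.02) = -0.01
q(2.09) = 0.20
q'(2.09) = -0.12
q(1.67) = 0.27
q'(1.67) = -0.21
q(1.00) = 0.52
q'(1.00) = -0.61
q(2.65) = 0.15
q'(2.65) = -0.07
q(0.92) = 0.57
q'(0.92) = -0.70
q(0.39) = 1.04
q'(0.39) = -0.44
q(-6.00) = -0.04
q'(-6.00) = -0.01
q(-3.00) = -0.08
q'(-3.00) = -0.02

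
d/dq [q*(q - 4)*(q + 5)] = 3*q^2 + 2*q - 20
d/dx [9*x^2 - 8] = 18*x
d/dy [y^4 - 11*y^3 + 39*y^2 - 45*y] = 4*y^3 - 33*y^2 + 78*y - 45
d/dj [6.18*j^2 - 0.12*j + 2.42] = 12.36*j - 0.12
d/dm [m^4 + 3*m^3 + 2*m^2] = m*(4*m^2 + 9*m + 4)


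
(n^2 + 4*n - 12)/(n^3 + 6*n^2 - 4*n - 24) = 1/(n + 2)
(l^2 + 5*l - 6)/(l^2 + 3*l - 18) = (l - 1)/(l - 3)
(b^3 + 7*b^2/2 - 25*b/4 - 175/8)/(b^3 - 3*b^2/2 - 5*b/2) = (b^2 + 6*b + 35/4)/(b*(b + 1))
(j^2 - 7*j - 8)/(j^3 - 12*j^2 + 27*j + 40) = 1/(j - 5)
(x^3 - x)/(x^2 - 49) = (x^3 - x)/(x^2 - 49)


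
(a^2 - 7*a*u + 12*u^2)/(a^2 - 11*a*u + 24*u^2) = (-a + 4*u)/(-a + 8*u)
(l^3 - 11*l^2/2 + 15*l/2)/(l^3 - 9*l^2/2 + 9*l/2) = (2*l - 5)/(2*l - 3)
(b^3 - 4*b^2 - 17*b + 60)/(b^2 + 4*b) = b - 8 + 15/b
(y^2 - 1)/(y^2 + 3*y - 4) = (y + 1)/(y + 4)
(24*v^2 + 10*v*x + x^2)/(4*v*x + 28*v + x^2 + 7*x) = (6*v + x)/(x + 7)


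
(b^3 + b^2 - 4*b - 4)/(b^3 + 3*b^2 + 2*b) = (b - 2)/b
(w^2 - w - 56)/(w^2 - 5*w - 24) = (w + 7)/(w + 3)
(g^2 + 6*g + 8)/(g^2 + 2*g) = (g + 4)/g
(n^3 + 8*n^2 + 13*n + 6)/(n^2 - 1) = (n^2 + 7*n + 6)/(n - 1)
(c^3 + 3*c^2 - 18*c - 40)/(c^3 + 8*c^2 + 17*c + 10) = (c - 4)/(c + 1)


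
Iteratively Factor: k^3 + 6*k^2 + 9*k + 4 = (k + 1)*(k^2 + 5*k + 4) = (k + 1)*(k + 4)*(k + 1)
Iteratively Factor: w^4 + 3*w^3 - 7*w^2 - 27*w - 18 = (w + 2)*(w^3 + w^2 - 9*w - 9) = (w + 1)*(w + 2)*(w^2 - 9) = (w - 3)*(w + 1)*(w + 2)*(w + 3)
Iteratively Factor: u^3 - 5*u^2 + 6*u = (u - 2)*(u^2 - 3*u) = (u - 3)*(u - 2)*(u)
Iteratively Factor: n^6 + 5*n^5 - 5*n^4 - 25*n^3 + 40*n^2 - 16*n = (n + 4)*(n^5 + n^4 - 9*n^3 + 11*n^2 - 4*n) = (n - 1)*(n + 4)*(n^4 + 2*n^3 - 7*n^2 + 4*n) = (n - 1)^2*(n + 4)*(n^3 + 3*n^2 - 4*n) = (n - 1)^2*(n + 4)^2*(n^2 - n) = (n - 1)^3*(n + 4)^2*(n)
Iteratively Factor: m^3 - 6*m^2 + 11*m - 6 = (m - 2)*(m^2 - 4*m + 3) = (m - 3)*(m - 2)*(m - 1)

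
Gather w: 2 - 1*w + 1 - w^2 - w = -w^2 - 2*w + 3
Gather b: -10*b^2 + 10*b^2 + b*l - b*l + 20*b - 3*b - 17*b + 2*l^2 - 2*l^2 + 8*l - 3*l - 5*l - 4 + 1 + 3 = 0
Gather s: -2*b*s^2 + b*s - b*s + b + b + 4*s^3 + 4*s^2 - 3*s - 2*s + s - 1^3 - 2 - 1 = 2*b + 4*s^3 + s^2*(4 - 2*b) - 4*s - 4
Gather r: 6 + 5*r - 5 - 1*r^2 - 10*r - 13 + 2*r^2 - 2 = r^2 - 5*r - 14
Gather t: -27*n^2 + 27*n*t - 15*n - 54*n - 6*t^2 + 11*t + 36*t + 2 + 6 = -27*n^2 - 69*n - 6*t^2 + t*(27*n + 47) + 8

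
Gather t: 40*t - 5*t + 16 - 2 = 35*t + 14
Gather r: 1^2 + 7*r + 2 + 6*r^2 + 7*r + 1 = 6*r^2 + 14*r + 4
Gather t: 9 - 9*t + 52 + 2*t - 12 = 49 - 7*t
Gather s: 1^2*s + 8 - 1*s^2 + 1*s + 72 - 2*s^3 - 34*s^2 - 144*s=-2*s^3 - 35*s^2 - 142*s + 80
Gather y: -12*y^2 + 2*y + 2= -12*y^2 + 2*y + 2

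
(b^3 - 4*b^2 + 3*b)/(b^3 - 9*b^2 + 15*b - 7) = b*(b - 3)/(b^2 - 8*b + 7)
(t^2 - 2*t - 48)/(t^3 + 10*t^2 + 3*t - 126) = (t - 8)/(t^2 + 4*t - 21)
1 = 1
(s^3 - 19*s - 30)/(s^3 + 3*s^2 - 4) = (s^2 - 2*s - 15)/(s^2 + s - 2)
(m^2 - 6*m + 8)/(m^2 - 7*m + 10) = (m - 4)/(m - 5)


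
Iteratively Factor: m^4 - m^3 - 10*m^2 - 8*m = (m + 2)*(m^3 - 3*m^2 - 4*m) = m*(m + 2)*(m^2 - 3*m - 4) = m*(m - 4)*(m + 2)*(m + 1)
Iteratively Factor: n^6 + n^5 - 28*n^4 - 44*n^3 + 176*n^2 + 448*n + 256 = (n + 1)*(n^5 - 28*n^3 - 16*n^2 + 192*n + 256) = (n + 1)*(n + 2)*(n^4 - 2*n^3 - 24*n^2 + 32*n + 128) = (n - 4)*(n + 1)*(n + 2)*(n^3 + 2*n^2 - 16*n - 32) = (n - 4)*(n + 1)*(n + 2)^2*(n^2 - 16) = (n - 4)*(n + 1)*(n + 2)^2*(n + 4)*(n - 4)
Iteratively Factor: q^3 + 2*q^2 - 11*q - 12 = (q + 4)*(q^2 - 2*q - 3) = (q + 1)*(q + 4)*(q - 3)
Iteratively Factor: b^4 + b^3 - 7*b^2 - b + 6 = (b + 3)*(b^3 - 2*b^2 - b + 2) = (b - 2)*(b + 3)*(b^2 - 1) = (b - 2)*(b + 1)*(b + 3)*(b - 1)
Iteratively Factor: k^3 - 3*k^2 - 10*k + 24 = (k + 3)*(k^2 - 6*k + 8) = (k - 2)*(k + 3)*(k - 4)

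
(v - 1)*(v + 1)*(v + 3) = v^3 + 3*v^2 - v - 3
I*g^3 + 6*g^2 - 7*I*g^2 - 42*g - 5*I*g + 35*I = (g - 7)*(g - 5*I)*(I*g + 1)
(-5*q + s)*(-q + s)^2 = -5*q^3 + 11*q^2*s - 7*q*s^2 + s^3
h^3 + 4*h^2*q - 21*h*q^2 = h*(h - 3*q)*(h + 7*q)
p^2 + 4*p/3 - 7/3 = (p - 1)*(p + 7/3)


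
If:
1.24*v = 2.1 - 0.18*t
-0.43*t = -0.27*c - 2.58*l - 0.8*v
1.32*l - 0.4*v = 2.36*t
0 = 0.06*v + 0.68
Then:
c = -1323.83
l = 157.01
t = 89.74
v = -11.33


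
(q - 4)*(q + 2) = q^2 - 2*q - 8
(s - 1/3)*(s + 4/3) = s^2 + s - 4/9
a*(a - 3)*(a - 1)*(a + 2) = a^4 - 2*a^3 - 5*a^2 + 6*a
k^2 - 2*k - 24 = (k - 6)*(k + 4)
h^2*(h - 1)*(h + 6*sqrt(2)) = h^4 - h^3 + 6*sqrt(2)*h^3 - 6*sqrt(2)*h^2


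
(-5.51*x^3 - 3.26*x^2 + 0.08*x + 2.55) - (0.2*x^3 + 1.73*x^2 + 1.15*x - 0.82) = -5.71*x^3 - 4.99*x^2 - 1.07*x + 3.37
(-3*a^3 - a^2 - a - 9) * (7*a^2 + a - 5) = -21*a^5 - 10*a^4 + 7*a^3 - 59*a^2 - 4*a + 45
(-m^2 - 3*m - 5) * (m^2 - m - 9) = -m^4 - 2*m^3 + 7*m^2 + 32*m + 45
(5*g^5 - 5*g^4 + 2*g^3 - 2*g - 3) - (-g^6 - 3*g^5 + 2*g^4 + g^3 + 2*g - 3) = g^6 + 8*g^5 - 7*g^4 + g^3 - 4*g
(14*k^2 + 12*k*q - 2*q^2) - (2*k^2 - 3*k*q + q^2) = 12*k^2 + 15*k*q - 3*q^2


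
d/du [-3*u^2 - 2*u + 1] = -6*u - 2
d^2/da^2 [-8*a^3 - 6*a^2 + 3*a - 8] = -48*a - 12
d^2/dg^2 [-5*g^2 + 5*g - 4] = -10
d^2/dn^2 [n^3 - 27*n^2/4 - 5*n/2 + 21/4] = 6*n - 27/2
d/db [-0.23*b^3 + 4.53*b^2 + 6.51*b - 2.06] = -0.69*b^2 + 9.06*b + 6.51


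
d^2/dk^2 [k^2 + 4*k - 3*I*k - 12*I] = 2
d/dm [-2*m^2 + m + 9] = 1 - 4*m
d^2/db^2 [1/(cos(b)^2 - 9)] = 2*(-2*sin(b)^4 + 19*sin(b)^2 - 8)/(cos(b)^2 - 9)^3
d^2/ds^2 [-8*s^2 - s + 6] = -16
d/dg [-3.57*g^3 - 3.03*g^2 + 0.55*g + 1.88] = -10.71*g^2 - 6.06*g + 0.55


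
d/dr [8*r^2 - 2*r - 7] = 16*r - 2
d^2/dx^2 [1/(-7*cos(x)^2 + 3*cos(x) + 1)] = (-196*sin(x)^4 + 135*sin(x)^2 - 303*cos(x)/4 + 63*cos(3*x)/4 + 93)/(7*sin(x)^2 + 3*cos(x) - 6)^3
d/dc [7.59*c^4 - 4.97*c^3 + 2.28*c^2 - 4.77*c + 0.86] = 30.36*c^3 - 14.91*c^2 + 4.56*c - 4.77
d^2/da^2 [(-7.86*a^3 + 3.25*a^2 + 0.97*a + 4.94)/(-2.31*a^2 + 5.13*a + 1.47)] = (-5.6843418860808e-14*a^5 - 1.13686837721616e-13*a^4 + 379.703088*a^3 + 131.260122*a^2 + 433.387962*a - 292.976604)/(12.326391*a^6 - 82.122579*a^5 + 158.843916*a^4 - 30.486051*a^3 - 101.082492*a^2 - 33.256251*a - 3.176523)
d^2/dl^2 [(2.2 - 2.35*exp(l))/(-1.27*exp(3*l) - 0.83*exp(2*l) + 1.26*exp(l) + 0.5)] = (15.16126*exp(6*l) - 24.504015*exp(5*l) - 8.84842500000001*exp(4*l) + 22.83544*exp(3*l) + 0.180780000000002*exp(2*l) - 8.62522*exp(l) + 1.9735)*exp(l)/(2.048383*exp(9*l) + 4.016121*exp(8*l) - 3.472053*exp(7*l) - 9.816559*exp(6*l) + 0.282414000000001*exp(5*l) + 7.720374*exp(4*l) + 2.089524*exp(3*l) - 1.7589*exp(2*l) - 0.945*exp(l) - 0.125)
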